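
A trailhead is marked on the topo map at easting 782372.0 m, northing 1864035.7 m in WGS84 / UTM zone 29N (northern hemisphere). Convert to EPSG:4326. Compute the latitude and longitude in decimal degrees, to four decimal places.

lat 16.8426°, lon -6.3502°

Zone 29N: λ₀ = -9°, k₀ = 0.9996, false easting 500000 m.
Meridian distance M = (N − FN)/k₀ = 1864781.6 m.
Inverse transverse Mercator on WGS84 gives φ = 16.84260041°, λ = -6.35020002°.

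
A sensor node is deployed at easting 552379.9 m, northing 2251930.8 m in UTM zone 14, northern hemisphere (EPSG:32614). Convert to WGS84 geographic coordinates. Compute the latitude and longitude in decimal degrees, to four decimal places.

lat 20.3648°, lon -98.4981°

Zone 14N: λ₀ = -99°, k₀ = 0.9996, false easting 500000 m.
Meridian distance M = (N − FN)/k₀ = 2252831.9 m.
Inverse transverse Mercator on WGS84 gives φ = 20.36480045°, λ = -98.49809970°.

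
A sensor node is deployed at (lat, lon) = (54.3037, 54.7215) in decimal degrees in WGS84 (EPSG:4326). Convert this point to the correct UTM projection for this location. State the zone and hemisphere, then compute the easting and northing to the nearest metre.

Longitude 54.7215° lies in the 6° band [54°, 60°), giving zone 40; latitude is north of the equator, so 40N.
Zone 40 central meridian λ₀ = 6×40 − 183 = 57°; Δλ = -2.2785°.
Transverse Mercator on WGS84 with k₀ = 0.9996 gives E = 351747.030 m, N = 6019706.841 m.

Zone 40N: E 351747 m, N 6019707 m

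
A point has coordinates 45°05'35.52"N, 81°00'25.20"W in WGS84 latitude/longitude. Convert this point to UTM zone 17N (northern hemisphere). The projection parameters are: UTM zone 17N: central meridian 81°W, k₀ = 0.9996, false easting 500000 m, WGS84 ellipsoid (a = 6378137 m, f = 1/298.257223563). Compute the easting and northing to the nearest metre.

E 499449 m, N 4993304 m

Zone 17 central meridian λ₀ = 6×17 − 183 = -81°; Δλ = -0.0070°.
Transverse Mercator on WGS84 with k₀ = 0.9996 gives E = 499449.188 m, N = 4993303.848 m.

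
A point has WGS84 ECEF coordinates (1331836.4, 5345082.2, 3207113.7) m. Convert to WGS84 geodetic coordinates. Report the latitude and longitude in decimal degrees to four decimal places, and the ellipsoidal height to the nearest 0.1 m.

λ = atan2(Y, X) = 76.00850049°; p = √(X²+Y²) = 5508510.9 m.
Bowring's method on WGS84 (a = 6378137 m, b = 6356752.314 m) gives φ = 30.37599989°, h = 1406.436 m.

lat 30.3760°, lon 76.0085°, h 1406.4 m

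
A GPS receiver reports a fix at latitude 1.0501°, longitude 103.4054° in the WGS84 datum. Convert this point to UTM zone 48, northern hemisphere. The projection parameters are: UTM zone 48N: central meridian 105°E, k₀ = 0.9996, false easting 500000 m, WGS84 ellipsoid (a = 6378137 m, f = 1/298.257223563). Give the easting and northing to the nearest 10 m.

Zone 48 central meridian λ₀ = 6×48 − 183 = 105°; Δλ = -1.5946°.
Transverse Mercator on WGS84 with k₀ = 0.9996 gives E = 322567.499 m, N = 116112.991 m.

E 322570 m, N 116110 m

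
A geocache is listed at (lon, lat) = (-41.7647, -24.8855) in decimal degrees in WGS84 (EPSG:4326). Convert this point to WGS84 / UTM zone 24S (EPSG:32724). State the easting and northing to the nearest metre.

E 220686 m, N 7244893 m

Zone 24 central meridian λ₀ = 6×24 − 183 = -39°; Δλ = -2.7647°.
Transverse Mercator on WGS84 with k₀ = 0.9996 gives E = 220686.443 m, N = 7244893.342 m.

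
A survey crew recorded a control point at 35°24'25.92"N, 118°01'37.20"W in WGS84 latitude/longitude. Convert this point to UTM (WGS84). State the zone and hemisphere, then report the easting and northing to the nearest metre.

Zone 11N: E 406750 m, N 3918686 m

Longitude -118.0270° lies in the 6° band [-120°, -114°), giving zone 11; latitude is north of the equator, so 11N.
Zone 11 central meridian λ₀ = 6×11 − 183 = -117°; Δλ = -1.0270°.
Transverse Mercator on WGS84 with k₀ = 0.9996 gives E = 406749.526 m, N = 3918685.759 m.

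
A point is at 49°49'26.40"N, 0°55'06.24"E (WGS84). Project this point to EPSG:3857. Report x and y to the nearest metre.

x 102236 m, y 6415851 m

Web Mercator is spherical with R = a = 6378137 m.
x = R·λ = 6378137 × 0.016029104 = 102235.820 m.
y = R·ln tan(π/4 + φ/2) = 6378137 × 1.005913067 = 6415851.349 m.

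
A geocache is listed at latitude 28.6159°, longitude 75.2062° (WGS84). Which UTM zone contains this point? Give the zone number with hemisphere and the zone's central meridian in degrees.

Zone 43N, central meridian 75°

UTM zone = ⌊(λ + 180)/6⌋ + 1; 75.2062° ∈ [72°, 78°) → zone 43.
Hemisphere: N (φ ≥ 0).
Central meridian λ₀ = 6×43 − 183 = 75°.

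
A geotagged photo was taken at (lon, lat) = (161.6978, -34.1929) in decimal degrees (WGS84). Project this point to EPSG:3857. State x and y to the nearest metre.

Web Mercator is spherical with R = a = 6378137 m.
x = R·λ = 6378137 × 2.822159003 = 18000116.758 m.
y = R·ln tan(π/4 + φ/2) = 6378137 × -0.635723768 = -4054733.287 m.

x 18000117 m, y -4054733 m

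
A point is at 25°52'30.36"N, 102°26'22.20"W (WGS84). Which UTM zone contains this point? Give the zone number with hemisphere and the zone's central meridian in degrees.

UTM zone = ⌊(λ + 180)/6⌋ + 1; -102.4395° ∈ [-108°, -102°) → zone 13.
Hemisphere: N (φ ≥ 0).
Central meridian λ₀ = 6×13 − 183 = -105°.

Zone 13N, central meridian -105°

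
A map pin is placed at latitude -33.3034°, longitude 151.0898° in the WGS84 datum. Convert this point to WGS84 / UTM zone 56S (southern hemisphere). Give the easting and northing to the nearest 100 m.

Zone 56 central meridian λ₀ = 6×56 − 183 = 153°; Δλ = -1.9102°.
Transverse Mercator on WGS84 with k₀ = 0.9996 gives E = 322157.131 m, N = 6313449.151 m.

E 322200 m, N 6313400 m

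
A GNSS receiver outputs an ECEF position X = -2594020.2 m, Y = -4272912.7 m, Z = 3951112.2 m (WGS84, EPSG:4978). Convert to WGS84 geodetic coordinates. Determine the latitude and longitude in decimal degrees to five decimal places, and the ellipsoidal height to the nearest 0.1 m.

lat 38.51130°, lon -121.26130°, h 1768.5 m

λ = atan2(Y, X) = -121.26129965°; p = √(X²+Y²) = 4998672.2 m.
Bowring's method on WGS84 (a = 6378137 m, b = 6356752.314 m) gives φ = 38.51130013°, h = 1768.504 m.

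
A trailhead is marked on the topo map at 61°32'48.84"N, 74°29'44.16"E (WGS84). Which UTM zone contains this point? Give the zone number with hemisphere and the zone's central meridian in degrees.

UTM zone = ⌊(λ + 180)/6⌋ + 1; 74.4956° ∈ [72°, 78°) → zone 43.
Hemisphere: N (φ ≥ 0).
Central meridian λ₀ = 6×43 − 183 = 75°.

Zone 43N, central meridian 75°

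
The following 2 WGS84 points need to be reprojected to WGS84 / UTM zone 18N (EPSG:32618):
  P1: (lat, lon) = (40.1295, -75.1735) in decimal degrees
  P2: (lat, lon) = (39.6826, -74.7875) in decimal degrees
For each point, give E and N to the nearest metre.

UTM zone 18N: λ₀ = -75°, k₀ = 0.9996.
P1 (40.1295°, -75.1735°) → (485218.103, 4442145.038) m.
P2 (39.6826°, -74.7875°) → (518222.648, 4392551.468) m.

P1: E 485218 m, N 4442145 m; P2: E 518223 m, N 4392551 m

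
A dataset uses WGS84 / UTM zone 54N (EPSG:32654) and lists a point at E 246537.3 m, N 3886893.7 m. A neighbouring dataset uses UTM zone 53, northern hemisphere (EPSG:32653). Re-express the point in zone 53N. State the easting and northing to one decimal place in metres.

E 793513.8 m, N 3888100.4 m

UTM 54N → geographic: φ = 35.09299960°, λ = 138.21960001°.
UTM 53N (λ₀ = 135°) forward: E = 793513.810 m, N = 3888100.438 m.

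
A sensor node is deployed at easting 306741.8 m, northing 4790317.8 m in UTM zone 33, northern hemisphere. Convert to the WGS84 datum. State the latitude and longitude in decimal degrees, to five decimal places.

Zone 33N: λ₀ = 15°, k₀ = 0.9996, false easting 500000 m.
Meridian distance M = (N − FN)/k₀ = 4792234.7 m.
Inverse transverse Mercator on WGS84 gives φ = 43.24089974°, λ = 12.61969950°.

lat 43.24090°, lon 12.61970°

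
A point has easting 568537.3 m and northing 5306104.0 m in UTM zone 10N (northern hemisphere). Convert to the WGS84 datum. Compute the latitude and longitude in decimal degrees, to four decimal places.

Zone 10N: λ₀ = -123°, k₀ = 0.9996, false easting 500000 m.
Meridian distance M = (N − FN)/k₀ = 5308227.3 m.
Inverse transverse Mercator on WGS84 gives φ = 47.90459971°, λ = -122.08289968°.

lat 47.9046°, lon -122.0829°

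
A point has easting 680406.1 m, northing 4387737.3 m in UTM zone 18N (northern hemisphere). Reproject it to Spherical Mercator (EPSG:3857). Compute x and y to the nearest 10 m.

Unproject from UTM 18N (λ₀ = -75°) → φ = 39.62039958°, λ = -72.89820059°.
Web Mercator (R = 6378137 m): x = -8114990.569 m, y = 4810932.146 m.

x -8114990 m, y 4810930 m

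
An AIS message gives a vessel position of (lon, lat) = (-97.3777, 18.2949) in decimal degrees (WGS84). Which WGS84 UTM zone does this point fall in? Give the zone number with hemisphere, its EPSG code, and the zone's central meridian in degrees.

UTM zone = ⌊(λ + 180)/6⌋ + 1; -97.3777° ∈ [-102°, -96°) → zone 14.
Hemisphere: N (φ ≥ 0).
Central meridian λ₀ = 6×14 − 183 = -99°.
EPSG code: 32614.

Zone 14N (EPSG:32614), central meridian -99°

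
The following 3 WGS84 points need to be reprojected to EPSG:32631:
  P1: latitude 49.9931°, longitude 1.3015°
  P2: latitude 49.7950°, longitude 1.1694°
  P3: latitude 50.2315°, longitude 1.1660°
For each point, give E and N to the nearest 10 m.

P1: E 378260 m, N 5539250 m; P2: E 368250 m, N 5517450 m; P3: E 369200 m, N 5565980 m

UTM zone 31N: λ₀ = 3°, k₀ = 0.9996.
P1 (49.9931°, 1.3015°) → (378259.126, 5539245.879) m.
P2 (49.7950°, 1.1694°) → (368252.955, 5517445.934) m.
P3 (50.2315°, 1.1660°) → (369198.840, 5565979.782) m.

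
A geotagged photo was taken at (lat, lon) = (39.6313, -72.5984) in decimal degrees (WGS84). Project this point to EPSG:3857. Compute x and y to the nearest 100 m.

Web Mercator is spherical with R = a = 6378137 m.
x = R·λ = 6378137 × -1.267081112 = -8081616.920 m.
y = R·ln tan(π/4 + φ/2) = 6378137 × 0.754531859 = 4812507.566 m.

x -8081600 m, y 4812500 m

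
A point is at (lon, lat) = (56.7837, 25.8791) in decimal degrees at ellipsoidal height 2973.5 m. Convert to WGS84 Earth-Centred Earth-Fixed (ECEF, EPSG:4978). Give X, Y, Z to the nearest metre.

X 3147040 m, Y 4806196 m, Z 2768315 m

WGS84: a = 6378137 m, e² = 0.006694380; N(φ) = a/√(1−e²sin²φ) = 6382208.045 m.
X = (N+h)·cosφ·cosλ = 3147039.701 m; Y = (N+h)·cosφ·sinλ = 4806195.988 m; Z = (N(1−e²)+h)·sinφ = 2768315.027 m.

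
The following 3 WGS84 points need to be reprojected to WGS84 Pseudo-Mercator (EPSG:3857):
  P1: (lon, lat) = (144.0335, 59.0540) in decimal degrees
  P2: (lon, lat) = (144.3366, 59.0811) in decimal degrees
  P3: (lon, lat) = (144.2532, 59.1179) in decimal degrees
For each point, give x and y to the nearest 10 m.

Web Mercator: x = R·λ, y = R·ln tan(π/4+φ/2), R = 6378137 m.
P1 (59.0540°, 144.0335°) → (16033735.877, 8192067.523) m.
P2 (59.0811°, 144.3366°) → (16067476.815, 8197936.393) m.
P3 (59.1179°, 144.2532°) → (16058192.769, 8205913.353) m.

P1: x 16033740 m, y 8192070 m; P2: x 16067480 m, y 8197940 m; P3: x 16058190 m, y 8205910 m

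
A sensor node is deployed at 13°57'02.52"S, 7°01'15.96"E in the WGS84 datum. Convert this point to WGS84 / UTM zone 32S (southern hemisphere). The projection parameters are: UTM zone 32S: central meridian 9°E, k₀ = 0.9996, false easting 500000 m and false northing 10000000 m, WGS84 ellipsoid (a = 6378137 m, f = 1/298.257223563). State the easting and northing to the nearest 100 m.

Zone 32 central meridian λ₀ = 6×32 − 183 = 9°; Δλ = -1.9789°.
Transverse Mercator on WGS84 with k₀ = 0.9996 gives E = 286213.751 m, N = 8456835.688 m.

E 286200 m, N 8456800 m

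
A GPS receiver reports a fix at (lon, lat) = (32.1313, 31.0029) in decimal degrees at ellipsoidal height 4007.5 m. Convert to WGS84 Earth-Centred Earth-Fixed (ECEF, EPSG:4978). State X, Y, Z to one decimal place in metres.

WGS84: a = 6378137 m, e² = 0.006694380; N(φ) = a/√(1−e²sin²φ) = 6383808.593 m.
X = (N+h)·cosφ·cosλ = 4636623.095 m; Y = (N+h)·cosφ·sinλ = 2912079.045 m; Z = (N(1−e²)+h)·sinφ = 3268233.299 m.

X 4636623.1 m, Y 2912079.0 m, Z 3268233.3 m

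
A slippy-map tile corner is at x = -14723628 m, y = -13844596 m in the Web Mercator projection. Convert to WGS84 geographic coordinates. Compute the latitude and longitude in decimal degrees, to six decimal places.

R = 6378137 m. λ = x/R = -132.26460070°.
φ = 2·arctan(exp(y/R)) − 90° = 2·arctan(0.11411) − 90° = -76.98079966°.

lat -76.980800°, lon -132.264601°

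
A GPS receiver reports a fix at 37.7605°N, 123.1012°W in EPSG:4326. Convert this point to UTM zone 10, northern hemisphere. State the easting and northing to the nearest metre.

E 491086 m, N 4179247 m

Zone 10 central meridian λ₀ = 6×10 − 183 = -123°; Δλ = -0.1012°.
Transverse Mercator on WGS84 with k₀ = 0.9996 gives E = 491086.091 m, N = 4179247.360 m.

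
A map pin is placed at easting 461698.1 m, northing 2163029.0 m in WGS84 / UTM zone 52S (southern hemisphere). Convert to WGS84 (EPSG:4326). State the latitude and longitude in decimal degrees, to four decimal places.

Zone 52S: λ₀ = 129°, k₀ = 0.9996, false easting 500000 m, false northing 10000000 m.
Meridian distance M = (N − FN)/k₀ = -7840107.0 m.
Inverse transverse Mercator on WGS84 gives φ = -70.63460014°, λ = 127.96500029°.

lat -70.6346°, lon 127.9650°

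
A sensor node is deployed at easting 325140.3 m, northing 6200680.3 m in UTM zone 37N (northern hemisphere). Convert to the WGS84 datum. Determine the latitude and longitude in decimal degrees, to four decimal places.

Zone 37N: λ₀ = 39°, k₀ = 0.9996, false easting 500000 m.
Meridian distance M = (N − FN)/k₀ = 6203161.6 m.
Inverse transverse Mercator on WGS84 gives φ = 55.91970009°, λ = 36.20170005°.

lat 55.9197°, lon 36.2017°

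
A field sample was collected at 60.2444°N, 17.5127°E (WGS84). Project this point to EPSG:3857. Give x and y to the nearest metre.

x 1949505 m, y 8454353 m

Web Mercator is spherical with R = a = 6378137 m.
x = R·λ = 6378137 × 0.305654276 = 1949504.846 m.
y = R·ln tan(π/4 + φ/2) = 6378137 × 1.325520764 = 8454353.026 m.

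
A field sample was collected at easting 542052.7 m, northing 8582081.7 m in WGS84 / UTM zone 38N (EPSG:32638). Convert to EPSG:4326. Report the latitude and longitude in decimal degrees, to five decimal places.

lat 77.31090°, lon 46.71520°

Zone 38N: λ₀ = 45°, k₀ = 0.9996, false easting 500000 m.
Meridian distance M = (N − FN)/k₀ = 8585515.9 m.
Inverse transverse Mercator on WGS84 gives φ = 77.31089986°, λ = 46.71520047°.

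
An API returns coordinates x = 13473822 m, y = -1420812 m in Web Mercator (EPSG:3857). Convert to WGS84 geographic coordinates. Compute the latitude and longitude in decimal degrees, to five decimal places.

R = 6378137 m. λ = x/R = 121.03740238°.
φ = 2·arctan(exp(y/R)) − 90° = 2·arctan(0.80030) − 90° = -12.65910225°.

lat -12.65910°, lon 121.03740°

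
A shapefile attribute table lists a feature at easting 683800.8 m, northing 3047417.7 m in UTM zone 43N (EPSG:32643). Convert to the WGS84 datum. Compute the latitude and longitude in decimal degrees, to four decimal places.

lat 27.5381°, lon 76.8613°

Zone 43N: λ₀ = 75°, k₀ = 0.9996, false easting 500000 m.
Meridian distance M = (N − FN)/k₀ = 3048637.2 m.
Inverse transverse Mercator on WGS84 gives φ = 27.53810033°, λ = 76.86130041°.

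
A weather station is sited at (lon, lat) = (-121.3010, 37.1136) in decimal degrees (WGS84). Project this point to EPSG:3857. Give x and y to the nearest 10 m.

x -13503170 m, y 4454950 m

Web Mercator is spherical with R = a = 6378137 m.
x = R·λ = 6378137 × -2.117101836 = -13503165.553 m.
y = R·ln tan(π/4 + φ/2) = 6378137 × 0.698472456 = 4454953.013 m.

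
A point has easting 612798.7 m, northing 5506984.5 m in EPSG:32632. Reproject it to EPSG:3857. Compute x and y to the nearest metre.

Unproject from UTM 32N (λ₀ = 9°) → φ = 49.70479976°, λ = 10.56440012°.
Web Mercator (R = 6378137 m): x = 1176023.642 m, y = 6395308.450 m.

x 1176024 m, y 6395308 m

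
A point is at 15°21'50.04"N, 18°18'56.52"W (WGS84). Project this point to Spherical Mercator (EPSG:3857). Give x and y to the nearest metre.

Web Mercator is spherical with R = a = 6378137 m.
x = R·λ = 6378137 × -0.319669270 = -2038894.398 m.
y = R·ln tan(π/4 + φ/2) = 6378137 × 0.271423194 = 1731174.319 m.

x -2038894 m, y 1731174 m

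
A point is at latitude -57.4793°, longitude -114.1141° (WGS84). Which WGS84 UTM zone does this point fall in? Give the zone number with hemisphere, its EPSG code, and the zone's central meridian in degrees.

UTM zone = ⌊(λ + 180)/6⌋ + 1; -114.1141° ∈ [-120°, -114°) → zone 11.
Hemisphere: S (φ < 0).
Central meridian λ₀ = 6×11 − 183 = -117°.
EPSG code: 32711.

Zone 11S (EPSG:32711), central meridian -117°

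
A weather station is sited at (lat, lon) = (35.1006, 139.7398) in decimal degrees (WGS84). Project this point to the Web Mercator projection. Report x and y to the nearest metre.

Web Mercator is spherical with R = a = 6378137 m.
x = R·λ = 6378137 × 2.438919606 = 15555763.380 m.
y = R·ln tan(π/4 + φ/2) = 6378137 × 0.654981337 = 4177560.700 m.

x 15555763 m, y 4177561 m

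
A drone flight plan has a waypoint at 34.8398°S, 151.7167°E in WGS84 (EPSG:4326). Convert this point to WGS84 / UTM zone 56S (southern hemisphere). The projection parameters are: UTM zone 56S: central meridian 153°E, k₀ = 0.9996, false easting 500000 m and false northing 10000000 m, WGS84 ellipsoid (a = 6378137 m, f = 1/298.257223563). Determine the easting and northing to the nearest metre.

E 382666 m, N 6143972 m

Zone 56 central meridian λ₀ = 6×56 − 183 = 153°; Δλ = -1.2833°.
Transverse Mercator on WGS84 with k₀ = 0.9996 gives E = 382665.543 m, N = 6143971.520 m.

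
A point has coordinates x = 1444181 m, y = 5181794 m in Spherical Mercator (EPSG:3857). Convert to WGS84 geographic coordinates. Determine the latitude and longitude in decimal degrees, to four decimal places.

lat 42.1388°, lon 12.9733°

R = 6378137 m. λ = x/R = 12.97329865°.
φ = 2·arctan(exp(y/R)) − 90° = 2·arctan(2.25338) − 90° = 42.13880173°.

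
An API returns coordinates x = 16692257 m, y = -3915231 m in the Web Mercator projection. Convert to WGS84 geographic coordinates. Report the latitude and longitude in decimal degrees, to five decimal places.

R = 6378137 m. λ = x/R = 149.94909590°.
φ = 2·arctan(exp(y/R)) − 90° = 2·arctan(0.54126) − 90° = -33.15000059°.

lat -33.15000°, lon 149.94910°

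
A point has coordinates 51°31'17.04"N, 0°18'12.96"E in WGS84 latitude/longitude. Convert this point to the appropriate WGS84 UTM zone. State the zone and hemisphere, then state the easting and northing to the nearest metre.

Zone 31N: E 312939 m, N 5711256 m

Longitude 0.3036° lies in the 6° band [0°, 6°), giving zone 31; latitude is north of the equator, so 31N.
Zone 31 central meridian λ₀ = 6×31 − 183 = 3°; Δλ = -2.6964°.
Transverse Mercator on WGS84 with k₀ = 0.9996 gives E = 312938.694 m, N = 5711256.061 m.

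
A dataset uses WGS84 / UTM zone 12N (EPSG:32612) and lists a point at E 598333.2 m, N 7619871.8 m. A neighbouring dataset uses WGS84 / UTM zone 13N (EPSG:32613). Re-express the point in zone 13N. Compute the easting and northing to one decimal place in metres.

UTM 12N → geographic: φ = 68.67330027°, λ = -108.57670066°.
UTM 13N (λ₀ = -105°) forward: E = 354901.338 m, N = 7622154.864 m.

E 354901.3 m, N 7622154.9 m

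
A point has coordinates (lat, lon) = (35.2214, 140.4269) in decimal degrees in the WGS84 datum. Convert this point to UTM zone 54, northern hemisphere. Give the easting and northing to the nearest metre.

E 447845 m, N 3897746 m

Zone 54 central meridian λ₀ = 6×54 − 183 = 141°; Δλ = -0.5731°.
Transverse Mercator on WGS84 with k₀ = 0.9996 gives E = 447844.636 m, N = 3897746.372 m.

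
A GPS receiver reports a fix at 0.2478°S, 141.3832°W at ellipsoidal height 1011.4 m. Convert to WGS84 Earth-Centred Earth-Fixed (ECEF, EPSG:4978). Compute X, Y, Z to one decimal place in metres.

WGS84: a = 6378137 m, e² = 0.006694380; N(φ) = a/√(1−e²sin²φ) = 6378137.399 m.
X = (N+h)·cosφ·cosλ = -4984221.609 m; Y = (N+h)·cosφ·sinλ = -3981245.180 m; Z = (N(1−e²)+h)·sinφ = -27404.596 m.

X -4984221.6 m, Y -3981245.2 m, Z -27404.6 m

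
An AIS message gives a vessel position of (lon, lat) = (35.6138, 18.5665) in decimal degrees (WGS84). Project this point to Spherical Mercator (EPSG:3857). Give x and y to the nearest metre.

x 3964510 m, y 2103964 m

Web Mercator is spherical with R = a = 6378137 m.
x = R·λ = 6378137 × 0.621578069 = 3964510.081 m.
y = R·ln tan(π/4 + φ/2) = 6378137 × 0.329871277 = 2103964.195 m.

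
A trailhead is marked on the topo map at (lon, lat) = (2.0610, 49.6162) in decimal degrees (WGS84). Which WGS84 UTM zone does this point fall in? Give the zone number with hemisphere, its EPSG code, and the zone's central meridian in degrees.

UTM zone = ⌊(λ + 180)/6⌋ + 1; 2.0610° ∈ [0°, 6°) → zone 31.
Hemisphere: N (φ ≥ 0).
Central meridian λ₀ = 6×31 − 183 = 3°.
EPSG code: 32631.

Zone 31N (EPSG:32631), central meridian 3°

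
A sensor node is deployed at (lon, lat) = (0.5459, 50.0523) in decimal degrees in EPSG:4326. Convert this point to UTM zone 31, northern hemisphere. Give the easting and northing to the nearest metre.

E 324322 m, N 5547331 m

Zone 31 central meridian λ₀ = 6×31 − 183 = 3°; Δλ = -2.4541°.
Transverse Mercator on WGS84 with k₀ = 0.9996 gives E = 324322.080 m, N = 5547330.808 m.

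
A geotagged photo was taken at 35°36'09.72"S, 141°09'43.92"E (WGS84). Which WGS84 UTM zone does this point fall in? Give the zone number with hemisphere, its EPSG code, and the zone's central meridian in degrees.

Zone 54S (EPSG:32754), central meridian 141°

UTM zone = ⌊(λ + 180)/6⌋ + 1; 141.1622° ∈ [138°, 144°) → zone 54.
Hemisphere: S (φ < 0).
Central meridian λ₀ = 6×54 − 183 = 141°.
EPSG code: 32754.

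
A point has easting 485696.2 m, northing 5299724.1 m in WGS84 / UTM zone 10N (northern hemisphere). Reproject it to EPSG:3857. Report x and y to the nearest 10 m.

x -13713580 m, y 6082050 m

Unproject from UTM 10N (λ₀ = -123°) → φ = 47.85070035°, λ = -123.19120052°.
Web Mercator (R = 6378137 m): x = -13713581.713 m, y = 6082052.537 m.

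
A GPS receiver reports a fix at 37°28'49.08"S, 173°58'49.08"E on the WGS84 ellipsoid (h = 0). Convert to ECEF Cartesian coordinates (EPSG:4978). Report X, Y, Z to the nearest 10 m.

WGS84: a = 6378137 m, e² = 0.006694380; N(φ) = a/√(1−e²sin²φ) = 6386056.311 m.
X = (N+h)·cosφ·cosλ = -5039791.456 m; Y = (N+h)·cosφ·sinλ = 531455.463 m; Z = (N(1−e²)+h)·sinφ = -3859829.250 m.

X -5039790 m, Y 531460 m, Z -3859830 m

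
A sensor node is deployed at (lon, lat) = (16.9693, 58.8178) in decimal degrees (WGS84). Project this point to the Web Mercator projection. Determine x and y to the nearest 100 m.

Web Mercator is spherical with R = a = 6378137 m.
x = R·λ = 6378137 × 0.296170157 = 1889013.835 m.
y = R·ln tan(π/4 + φ/2) = 6378137 × 1.276408809 = 8141110.251 m.

x 1889000 m, y 8141100 m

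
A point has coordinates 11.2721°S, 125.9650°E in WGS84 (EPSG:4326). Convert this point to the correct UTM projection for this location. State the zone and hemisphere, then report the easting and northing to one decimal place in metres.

Zone 51S: E 823741.7 m, N 8752295.6 m

Longitude 125.9650° lies in the 6° band [120°, 126°), giving zone 51; latitude is south of the equator, so 51S.
Zone 51 central meridian λ₀ = 6×51 − 183 = 123°; Δλ = +2.9650°.
Transverse Mercator on WGS84 with k₀ = 0.9996 gives E = 823741.661 m, N = 8752295.613 m.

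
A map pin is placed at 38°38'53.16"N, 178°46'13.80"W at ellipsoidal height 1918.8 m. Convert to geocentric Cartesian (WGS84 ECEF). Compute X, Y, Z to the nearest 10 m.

WGS84: a = 6378137 m, e² = 0.006694380; N(φ) = a/√(1−e²sin²φ) = 6386480.340 m.
X = (N+h)·cosφ·cosλ = -4988168.338 m; Y = (N+h)·cosφ·sinλ = -107056.655 m; Z = (N(1−e²)+h)·sinφ = 3963080.739 m.

X -4988170 m, Y -107060 m, Z 3963080 m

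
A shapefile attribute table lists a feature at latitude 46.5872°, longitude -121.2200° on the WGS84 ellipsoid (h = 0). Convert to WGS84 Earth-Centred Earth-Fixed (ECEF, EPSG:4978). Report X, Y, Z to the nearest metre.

X -2276038 m, Y -3755227 m, Z 4610347 m

WGS84: a = 6378137 m, e² = 0.006694380; N(φ) = a/√(1−e²sin²φ) = 6389432.453 m.
X = (N+h)·cosφ·cosλ = -2276038.141 m; Y = (N+h)·cosφ·sinλ = -3755226.753 m; Z = (N(1−e²)+h)·sinφ = 4610347.487 m.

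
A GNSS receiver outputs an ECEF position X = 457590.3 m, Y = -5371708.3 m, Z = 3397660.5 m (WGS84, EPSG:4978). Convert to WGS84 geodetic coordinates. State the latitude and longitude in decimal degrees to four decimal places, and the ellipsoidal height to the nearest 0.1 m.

λ = atan2(Y, X) = -85.13099949°; p = √(X²+Y²) = 5391163.0 m.
Bowring's method on WGS84 (a = 6378137 m, b = 6356752.314 m) gives φ = 32.39409949°, h = 462.497 m.

lat 32.3941°, lon -85.1310°, h 462.5 m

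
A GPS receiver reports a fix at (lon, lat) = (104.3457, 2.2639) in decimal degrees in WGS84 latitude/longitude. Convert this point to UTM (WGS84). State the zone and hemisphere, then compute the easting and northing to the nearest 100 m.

Zone 48N: E 427200 m, N 250200 m

Longitude 104.3457° lies in the 6° band [102°, 108°), giving zone 48; latitude is north of the equator, so 48N.
Zone 48 central meridian λ₀ = 6×48 − 183 = 105°; Δλ = -0.6543°.
Transverse Mercator on WGS84 with k₀ = 0.9996 gives E = 427247.652 m, N = 250246.689 m.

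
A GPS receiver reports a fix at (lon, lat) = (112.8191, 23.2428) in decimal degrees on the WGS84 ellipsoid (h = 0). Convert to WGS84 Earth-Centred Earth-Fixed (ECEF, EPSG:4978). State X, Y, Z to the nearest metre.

WGS84: a = 6378137 m, e² = 0.006694380; N(φ) = a/√(1−e²sin²φ) = 6381464.290 m.
X = (N+h)·cosφ·cosλ = -2274018.744 m; Y = (N+h)·cosφ·sinλ = 5404632.739 m; Z = (N(1−e²)+h)·sinφ = 2501448.504 m.

X -2274019 m, Y 5404633 m, Z 2501449 m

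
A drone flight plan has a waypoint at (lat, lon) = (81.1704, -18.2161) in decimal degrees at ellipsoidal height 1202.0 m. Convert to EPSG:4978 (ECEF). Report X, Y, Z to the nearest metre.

WGS84: a = 6378137 m, e² = 0.006694380; N(φ) = a/√(1−e²sin²φ) = 6399085.590 m.
X = (N+h)·cosφ·cosλ = 933186.040 m; Y = (N+h)·cosφ·sinλ = -307106.555 m; Z = (N(1−e²)+h)·sinφ = 6282108.907 m.

X 933186 m, Y -307107 m, Z 6282109 m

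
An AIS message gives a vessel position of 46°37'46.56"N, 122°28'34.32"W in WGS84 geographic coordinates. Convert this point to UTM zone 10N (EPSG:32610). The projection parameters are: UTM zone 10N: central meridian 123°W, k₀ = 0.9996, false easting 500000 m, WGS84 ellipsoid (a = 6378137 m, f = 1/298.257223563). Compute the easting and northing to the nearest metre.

E 540097 m, N 5164137 m

Zone 10 central meridian λ₀ = 6×10 − 183 = -123°; Δλ = +0.5238°.
Transverse Mercator on WGS84 with k₀ = 0.9996 gives E = 540096.532 m, N = 5164137.474 m.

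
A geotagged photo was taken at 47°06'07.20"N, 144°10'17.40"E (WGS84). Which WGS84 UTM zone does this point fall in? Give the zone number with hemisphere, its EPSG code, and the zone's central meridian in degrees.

Zone 55N (EPSG:32655), central meridian 147°

UTM zone = ⌊(λ + 180)/6⌋ + 1; 144.1715° ∈ [144°, 150°) → zone 55.
Hemisphere: N (φ ≥ 0).
Central meridian λ₀ = 6×55 − 183 = 147°.
EPSG code: 32655.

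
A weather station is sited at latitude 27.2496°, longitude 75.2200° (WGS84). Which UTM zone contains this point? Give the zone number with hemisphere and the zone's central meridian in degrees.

Zone 43N, central meridian 75°

UTM zone = ⌊(λ + 180)/6⌋ + 1; 75.2200° ∈ [72°, 78°) → zone 43.
Hemisphere: N (φ ≥ 0).
Central meridian λ₀ = 6×43 − 183 = 75°.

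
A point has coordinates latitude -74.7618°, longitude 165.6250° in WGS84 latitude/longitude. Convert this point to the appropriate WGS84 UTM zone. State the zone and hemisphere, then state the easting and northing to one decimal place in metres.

Longitude 165.6250° lies in the 6° band [162°, 168°), giving zone 58; latitude is south of the equator, so 58S.
Zone 58 central meridian λ₀ = 6×58 − 183 = 165°; Δλ = +0.6250°.
Transverse Mercator on WGS84 with k₀ = 0.9996 gives E = 518336.085 m, N = 1702873.279 m.

Zone 58S: E 518336.1 m, N 1702873.3 m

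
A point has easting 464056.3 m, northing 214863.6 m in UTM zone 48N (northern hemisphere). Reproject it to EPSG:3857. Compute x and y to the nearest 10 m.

Unproject from UTM 48N (λ₀ = 105°) → φ = 1.94389979°, λ = 104.67680001°.
Web Mercator (R = 6378137 m): x = 11652568.075 m, y = 216435.461 m.

x 11652570 m, y 216440 m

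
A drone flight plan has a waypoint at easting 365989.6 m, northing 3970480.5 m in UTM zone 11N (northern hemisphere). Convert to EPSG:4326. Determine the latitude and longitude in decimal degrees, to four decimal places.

Zone 11N: λ₀ = -117°, k₀ = 0.9996, false easting 500000 m.
Meridian distance M = (N − FN)/k₀ = 3972069.3 m.
Inverse transverse Mercator on WGS84 gives φ = 35.86940040°, λ = -118.48439978°.

lat 35.8694°, lon -118.4844°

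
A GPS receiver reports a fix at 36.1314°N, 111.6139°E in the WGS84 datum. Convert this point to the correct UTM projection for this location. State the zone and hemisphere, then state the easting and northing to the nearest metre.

Zone 49N: E 555238 m, N 3998697 m

Longitude 111.6139° lies in the 6° band [108°, 114°), giving zone 49; latitude is north of the equator, so 49N.
Zone 49 central meridian λ₀ = 6×49 − 183 = 111°; Δλ = +0.6139°.
Transverse Mercator on WGS84 with k₀ = 0.9996 gives E = 555237.740 m, N = 3998697.287 m.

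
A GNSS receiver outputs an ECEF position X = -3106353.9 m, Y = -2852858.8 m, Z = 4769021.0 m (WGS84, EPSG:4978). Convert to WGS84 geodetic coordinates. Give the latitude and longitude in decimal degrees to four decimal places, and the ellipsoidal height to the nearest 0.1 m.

lat 48.7021°, lon -137.4358°, h 348.0 m

λ = atan2(Y, X) = -137.43579966°; p = √(X²+Y²) = 4217610.4 m.
Bowring's method on WGS84 (a = 6378137 m, b = 6356752.314 m) gives φ = 48.70209955°, h = 348.003 m.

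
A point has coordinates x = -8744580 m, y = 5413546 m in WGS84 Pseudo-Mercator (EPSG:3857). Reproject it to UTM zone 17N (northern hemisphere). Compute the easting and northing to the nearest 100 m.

E 697200 m, N 4837400 m

Web Mercator inverse (R = 6378137 m) → φ = 43.66370243°, λ = -78.55389867°.
UTM 17N forward: E = 697221.214 m, N = 4837429.665 m.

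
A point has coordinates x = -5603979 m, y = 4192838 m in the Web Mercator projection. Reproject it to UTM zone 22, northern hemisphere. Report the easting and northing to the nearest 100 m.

Web Mercator inverse (R = 6378137 m) → φ = 35.21280331°, λ = -50.34139988°.
UTM 22N forward: E = 559942.791 m, N = 3896841.214 m.

E 559900 m, N 3896800 m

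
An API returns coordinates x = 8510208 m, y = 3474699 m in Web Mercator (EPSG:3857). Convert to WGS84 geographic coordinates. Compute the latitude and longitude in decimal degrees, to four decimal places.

R = 6378137 m. λ = x/R = 76.44849917°.
φ = 2·arctan(exp(y/R)) − 90° = 2·arctan(1.72423) − 90° = 29.77529743°.

lat 29.7753°, lon 76.4485°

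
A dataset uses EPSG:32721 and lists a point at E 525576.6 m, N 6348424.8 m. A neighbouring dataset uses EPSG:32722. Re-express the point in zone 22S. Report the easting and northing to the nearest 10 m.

E -35270 m, N 6333860 m

UTM 21S → geographic: φ = -33.00229993°, λ = -56.72620034°.
UTM 22S (λ₀ = -51°) forward: E = -35268.436 m, N = 6333859.837 m.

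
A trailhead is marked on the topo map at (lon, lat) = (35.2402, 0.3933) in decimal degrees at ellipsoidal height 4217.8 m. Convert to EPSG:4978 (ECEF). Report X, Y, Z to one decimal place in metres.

X 5212604.1 m, Y 3682567.6 m, Z 43517.5 m

WGS84: a = 6378137 m, e² = 0.006694380; N(φ) = a/√(1−e²sin²φ) = 6378138.006 m.
X = (N+h)·cosφ·cosλ = 5212604.126 m; Y = (N+h)·cosφ·sinλ = 3682567.649 m; Z = (N(1−e²)+h)·sinφ = 43517.480 m.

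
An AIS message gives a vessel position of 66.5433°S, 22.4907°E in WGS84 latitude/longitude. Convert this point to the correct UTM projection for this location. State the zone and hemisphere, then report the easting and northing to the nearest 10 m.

Longitude 22.4907° lies in the 6° band [18°, 24°), giving zone 34; latitude is south of the equator, so 34S.
Zone 34 central meridian λ₀ = 6×34 − 183 = 21°; Δλ = +1.4907°.
Transverse Mercator on WGS84 with k₀ = 0.9996 gives E = 566210.232 m, N = 2618739.857 m.

Zone 34S: E 566210 m, N 2618740 m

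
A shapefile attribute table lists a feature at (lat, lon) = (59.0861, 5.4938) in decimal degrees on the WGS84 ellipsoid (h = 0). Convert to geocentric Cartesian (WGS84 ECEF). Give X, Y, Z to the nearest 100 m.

WGS84: a = 6378137 m, e² = 0.006694380; N(φ) = a/√(1−e²sin²φ) = 6393909.370 m.
X = (N+h)·cosφ·cosλ = 3269778.302 m; Y = (N+h)·cosφ·sinλ = 314486.740 m; Z = (N(1−e²)+h)·sinφ = 5448869.850 m.

X 3269800 m, Y 314500 m, Z 5448900 m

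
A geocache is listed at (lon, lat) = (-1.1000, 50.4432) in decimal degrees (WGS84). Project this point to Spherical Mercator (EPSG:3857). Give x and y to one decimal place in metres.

Web Mercator is spherical with R = a = 6378137 m.
x = R·λ = 6378137 × -0.019198622 = -122451.440 m.
y = R·ln tan(π/4 + φ/2) = 6378137 × 1.022773111 = 6523387.021 m.

x -122451.4 m, y 6523387.0 m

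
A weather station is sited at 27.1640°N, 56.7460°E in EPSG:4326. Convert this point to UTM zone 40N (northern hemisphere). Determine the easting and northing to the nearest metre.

E 474836 m, N 3004625 m

Zone 40 central meridian λ₀ = 6×40 − 183 = 57°; Δλ = -0.2540°.
Transverse Mercator on WGS84 with k₀ = 0.9996 gives E = 474835.955 m, N = 3004625.428 m.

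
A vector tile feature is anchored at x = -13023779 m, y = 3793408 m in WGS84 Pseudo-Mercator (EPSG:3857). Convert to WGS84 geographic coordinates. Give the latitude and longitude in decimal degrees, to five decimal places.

R = 6378137 m. λ = x/R = -116.99459733°.
φ = 2·arctan(exp(y/R)) − 90° = 2·arctan(1.81258) − 90° = 32.22899912°.

lat 32.22900°, lon -116.99460°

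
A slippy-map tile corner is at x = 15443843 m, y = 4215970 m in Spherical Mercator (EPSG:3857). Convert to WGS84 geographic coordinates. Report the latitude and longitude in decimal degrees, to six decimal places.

R = 6378137 m. λ = x/R = 138.73440212°.
φ = 2·arctan(exp(y/R)) − 90° = 2·arctan(1.93673) − 90° = 35.38240021°.

lat 35.382400°, lon 138.734402°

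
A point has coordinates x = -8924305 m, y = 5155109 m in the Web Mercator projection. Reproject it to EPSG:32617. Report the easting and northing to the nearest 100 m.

E 568900 m, N 4645800 m

Web Mercator inverse (R = 6378137 m) → φ = 41.96079812°, λ = -80.16839582°.
UTM 17N forward: E = 568913.997 m, N = 4645758.101 m.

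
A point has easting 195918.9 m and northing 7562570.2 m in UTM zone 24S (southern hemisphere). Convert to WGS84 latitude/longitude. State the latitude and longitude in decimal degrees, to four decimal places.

Zone 24S: λ₀ = -39°, k₀ = 0.9996, false easting 500000 m, false northing 10000000 m.
Meridian distance M = (N − FN)/k₀ = -2438405.2 m.
Inverse transverse Mercator on WGS84 gives φ = -22.01509993°, λ = -41.94529992°.

lat -22.0151°, lon -41.9453°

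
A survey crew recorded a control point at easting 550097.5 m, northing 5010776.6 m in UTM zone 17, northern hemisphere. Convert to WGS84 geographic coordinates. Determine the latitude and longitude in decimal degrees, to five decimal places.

Zone 17N: λ₀ = -81°, k₀ = 0.9996, false easting 500000 m.
Meridian distance M = (N − FN)/k₀ = 5012781.7 m.
Inverse transverse Mercator on WGS84 gives φ = 45.24869971°, λ = -80.36160042°.

lat 45.24870°, lon -80.36160°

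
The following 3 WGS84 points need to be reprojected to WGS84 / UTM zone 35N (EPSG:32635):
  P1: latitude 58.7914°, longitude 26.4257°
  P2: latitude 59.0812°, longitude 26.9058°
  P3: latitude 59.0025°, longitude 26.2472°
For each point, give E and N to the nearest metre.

P1: E 466806 m, N 6516967 m; P2: E 494601 m, N 6549098 m; P3: E 456754 m, N 6540574 m

UTM zone 35N: λ₀ = 27°, k₀ = 0.9996.
P1 (58.7914°, 26.4257°) → (466806.051, 6516966.952) m.
P2 (59.0812°, 26.9058°) → (494600.741, 6549097.548) m.
P3 (59.0025°, 26.2472°) → (456753.620, 6540573.930) m.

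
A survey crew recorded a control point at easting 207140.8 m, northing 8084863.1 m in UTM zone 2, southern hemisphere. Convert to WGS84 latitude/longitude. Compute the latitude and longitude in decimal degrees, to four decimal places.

Zone 2S: λ₀ = -171°, k₀ = 0.9996, false easting 500000 m, false northing 10000000 m.
Meridian distance M = (N − FN)/k₀ = -1915903.3 m.
Inverse transverse Mercator on WGS84 gives φ = -17.30269999°, λ = -173.75490025°.

lat -17.3027°, lon -173.7549°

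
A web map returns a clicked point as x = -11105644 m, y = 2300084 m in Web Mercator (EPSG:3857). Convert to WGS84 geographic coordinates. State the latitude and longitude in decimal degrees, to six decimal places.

lat 20.228200°, lon -99.763697°

R = 6378137 m. λ = x/R = -99.76369745°.
φ = 2·arctan(exp(y/R)) − 90° = 2·arctan(1.43422) − 90° = 20.22819971°.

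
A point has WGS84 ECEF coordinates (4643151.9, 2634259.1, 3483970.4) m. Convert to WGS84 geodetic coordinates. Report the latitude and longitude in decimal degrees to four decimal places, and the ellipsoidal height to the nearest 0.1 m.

λ = atan2(Y, X) = 29.56810005°; p = √(X²+Y²) = 5338368.7 m.
Bowring's method on WGS84 (a = 6378137 m, b = 6356752.314 m) gives φ = 33.30589992°, h = 2928.498 m.

lat 33.3059°, lon 29.5681°, h 2928.5 m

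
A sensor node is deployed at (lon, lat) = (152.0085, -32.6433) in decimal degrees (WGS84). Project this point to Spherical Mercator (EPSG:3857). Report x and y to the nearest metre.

Web Mercator is spherical with R = a = 6378137 m.
x = R·λ = 6378137 × 2.653048816 = 16921508.816 m.
y = R·ln tan(π/4 + φ/2) = 6378137 × -0.603319300 = -3848053.151 m.

x 16921509 m, y -3848053 m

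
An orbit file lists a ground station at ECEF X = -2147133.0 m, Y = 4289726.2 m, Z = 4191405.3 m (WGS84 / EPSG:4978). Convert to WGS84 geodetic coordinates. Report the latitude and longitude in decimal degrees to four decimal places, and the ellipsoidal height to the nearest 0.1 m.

lat 41.3358°, lon 116.5893°, h 1375.7 m

λ = atan2(Y, X) = 116.58930040°; p = √(X²+Y²) = 4797075.3 m.
Bowring's method on WGS84 (a = 6378137 m, b = 6356752.314 m) gives φ = 41.33579959°, h = 1375.705 m.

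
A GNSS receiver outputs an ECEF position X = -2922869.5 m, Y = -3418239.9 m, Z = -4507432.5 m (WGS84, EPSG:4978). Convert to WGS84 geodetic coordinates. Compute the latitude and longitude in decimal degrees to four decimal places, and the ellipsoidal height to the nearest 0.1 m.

lat -45.2556°, lon -130.5331°, h 60.4 m

λ = atan2(Y, X) = -130.53309933°; p = √(X²+Y²) = 4497502.7 m.
Bowring's method on WGS84 (a = 6378137 m, b = 6356752.314 m) gives φ = -45.25560018°, h = 60.439 m.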